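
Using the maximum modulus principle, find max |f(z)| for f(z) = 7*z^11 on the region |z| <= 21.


Step 1: On |z| = 21, |f(z)| = 7 * |z|^11 = 7 * 21^11
Step 2: By maximum modulus principle, maximum is on boundary.
Step 3: Maximum = 7 * 350277500542221 = 2451942503795547

2451942503795547


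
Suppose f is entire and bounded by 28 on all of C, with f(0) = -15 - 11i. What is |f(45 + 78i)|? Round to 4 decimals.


Step 1: By Liouville's theorem, a bounded entire function is constant.
Step 2: f(z) = f(0) = -15 - 11i for all z.
Step 3: |f(w)| = |-15 - 11i| = sqrt(225 + 121)
Step 4: = 18.6011

18.6011


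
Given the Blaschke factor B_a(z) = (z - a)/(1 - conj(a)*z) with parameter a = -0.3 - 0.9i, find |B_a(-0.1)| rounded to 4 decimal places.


Step 1: Numerator z0 - a = -0.1 - (-0.3 - 0.9i) = 0.2 + 0.9i
Step 2: Denominator 1 - conj(a)*z0 = 1 - (-0.3 + 0.9i)*(-0.1) = 0.97 + 0.09i
Step 3: |z0 - a|^2 = 0.2^2 + 0.9^2 = 0.85; |1 - conj(a)*z0|^2 = 0.97^2 + 0.09^2 = 0.949
Step 4: |B_a(-0.1)| = sqrt(0.85 / 0.949) = sqrt(0.89568)
Step 5: = 0.9464

0.9464


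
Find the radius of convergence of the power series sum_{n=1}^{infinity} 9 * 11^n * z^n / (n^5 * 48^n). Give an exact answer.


Step 1: General term a_n = 9 * 11^n / (n^5 * 48^n)
Step 2: By the root test, |a_n|^(1/n) = 9^(1/n) * 11 / (n^(5/n) * 48) -> 11/48 as n -> infinity (since 9^(1/n) -> 1 and n^(5/n) -> 1)
Step 3: R = 1/lim|a_n|^(1/n) = 48/11

48/11


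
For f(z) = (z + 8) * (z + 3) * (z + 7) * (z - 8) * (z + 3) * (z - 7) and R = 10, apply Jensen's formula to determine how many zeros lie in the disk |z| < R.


Jensen's formula: (1/2pi)*integral log|f(Re^it)|dt = log|f(0)| + sum_{|a_k|<R} log(R/|a_k|)
Step 1: f(0) = 8 * 3 * 7 * (-8) * 3 * (-7) = 28224
Step 2: log|f(0)| = log|-8| + log|-3| + log|-7| + log|8| + log|-3| + log|7| = 10.2479
Step 3: Zeros inside |z| < 10: -8, -3, -7, 8, -3, 7
Step 4: Jensen sum = log(10/8) + log(10/3) + log(10/7) + log(10/8) + log(10/3) + log(10/7) = 3.5676
Step 5: n(R) = number of terms in the Jensen sum = count of zeros inside |z| < 10 = 6

6


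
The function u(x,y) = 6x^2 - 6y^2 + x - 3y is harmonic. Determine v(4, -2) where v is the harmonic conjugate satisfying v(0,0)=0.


Step 1: v_x = -u_y = 12y + 3
Step 2: v_y = u_x = 12x + 1
Step 3: v = 12xy + 3x + y + C
Step 4: v(0,0) = 0 => C = 0
Step 5: v(4, -2) = -86

-86


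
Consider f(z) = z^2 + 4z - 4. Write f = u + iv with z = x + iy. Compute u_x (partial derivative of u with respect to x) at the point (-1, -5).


Step 1: f(z) = (x+iy)^2 + 4(x+iy) - 4
Step 2: u = (x^2 - y^2) + 4x - 4
Step 3: u_x = 2x + 4
Step 4: At (-1, -5): u_x = -2 + 4 = 2

2


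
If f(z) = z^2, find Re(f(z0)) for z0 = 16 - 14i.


Step 1: z0 = 16 - 14i
Step 2: z0^2 = 16^2 - (-14)^2 - 448i
Step 3: real part = 256 - 196 = 60

60


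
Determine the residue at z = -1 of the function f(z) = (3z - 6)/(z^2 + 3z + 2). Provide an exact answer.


Step 1: Q(z) = z^2 + 3z + 2 = (z + 1)(z + 2)
Step 2: Q'(z) = 2z + 3
Step 3: Q'(-1) = 1, P(-1) = -9
Step 4: Res = P(-1)/Q'(-1) = -9/1 = -9

-9


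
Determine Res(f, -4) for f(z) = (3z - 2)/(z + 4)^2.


Step 1: Pole of order 2 at z = -4
Step 2: Res = lim d/dz [(z + 4)^2 * f(z)] as z -> -4
Step 3: (z + 4)^2 * f(z) = 3z - 2
Step 4: d/dz[3z - 2] = 3

3


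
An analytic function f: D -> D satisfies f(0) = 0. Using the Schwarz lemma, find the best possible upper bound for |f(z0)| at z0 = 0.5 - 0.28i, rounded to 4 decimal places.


Step 1: Schwarz lemma: if f: D -> D is analytic with f(0) = 0, then |f(z)| <= |z| for all z in D, and this is sharp (f(z) = z).
Step 2: |z0|^2 = 0.5^2 + (-0.28)^2 = 0.3284
Step 3: |z0| = sqrt(0.3284) = 0.573062
Step 4: Best bound = |z0| = 0.5731

0.5731


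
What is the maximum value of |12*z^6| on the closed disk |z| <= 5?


Step 1: On |z| = 5, |f(z)| = 12 * |z|^6 = 12 * 5^6
Step 2: By maximum modulus principle, maximum is on boundary.
Step 3: Maximum = 12 * 15625 = 187500

187500


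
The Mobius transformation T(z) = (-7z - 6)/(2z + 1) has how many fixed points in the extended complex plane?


Step 1: Fixed points satisfy T(z) = z
Step 2: 2z^2 + 8z + 6 = 0
Step 3: Discriminant = 8^2 - 4*2*6 = 16
Step 4: Number of fixed points = 2

2


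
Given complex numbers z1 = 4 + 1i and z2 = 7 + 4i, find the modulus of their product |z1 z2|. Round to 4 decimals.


Step 1: |z1| = sqrt(4^2 + 1^2) = sqrt(17)
Step 2: |z2| = sqrt(7^2 + 4^2) = sqrt(65)
Step 3: |z1*z2| = |z1|*|z2| = sqrt(17) * sqrt(65) = sqrt(17 * 65) = sqrt(1105)
Step 4: = 33.2415

33.2415


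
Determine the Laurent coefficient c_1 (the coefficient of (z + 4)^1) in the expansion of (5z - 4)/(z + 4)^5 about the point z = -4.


Step 1: Write the numerator in powers of (z + 4): 5z - 4 = 5(z + 4) + (5*(-4) - 4) = 5(z + 4) - 24
Step 2: Divide by (z + 4)^5: f(z) = -24(z + 4)^(-5) + 5(z + 4)^(-4)
Step 3: This finite sum is the Laurent series of f about z = -4.
Step 4: Only the powers -5 and -4 appear, so the coefficient of (z + 4)^1 = 0

0


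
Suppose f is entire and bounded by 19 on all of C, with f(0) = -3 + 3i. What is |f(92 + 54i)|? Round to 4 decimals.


Step 1: By Liouville's theorem, a bounded entire function is constant.
Step 2: f(z) = f(0) = -3 + 3i for all z.
Step 3: |f(w)| = |-3 + 3i| = sqrt(9 + 9)
Step 4: = 4.2426

4.2426


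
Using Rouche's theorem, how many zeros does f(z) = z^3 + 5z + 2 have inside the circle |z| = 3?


Step 1: On |z| = 3 the three terms have sizes |z^3| = 3^3 = 27, |5z| = 5*3 = 15, |2| = 2
Step 2: The dominant term is g(z) = z^3; let h(z) = 5z + 2 so f = g + h
Step 3: On |z| = 3: |g| = 27 and |h| <= 15 + 2 = 17
Step 4: Since 27 > 17, |h| < |g| on |z| = 3, so by Rouche f has the same number of zeros as g inside |z| < 3
Step 5: g(z) = z^3 has 3 zeros (all at the origin) inside |z| < 3. Answer = 3

3


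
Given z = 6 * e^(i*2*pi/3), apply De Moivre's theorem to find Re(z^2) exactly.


Step 1: By De Moivre's theorem, z^2 = 6^2 * e^(i*2*2*pi/3) = 36 * (cos(4*pi/3) + i*sin(4*pi/3))
Step 2: |z|^2 = 6^2 = 36
Step 3: The angle 4*pi/3 already lies in [0, 2*pi)
Step 4: cos(4*pi/3) = -1/2
Step 5: Re(z^2) = 36 * (-1/2) = -18

-18


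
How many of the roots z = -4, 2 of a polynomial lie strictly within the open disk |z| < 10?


Step 1: Check each root:
  z = -4: |-4| = 4 < 10
  z = 2: |2| = 2 < 10
Step 2: Count = 2

2


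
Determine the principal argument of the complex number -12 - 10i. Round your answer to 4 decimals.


Step 1: z = -12 - 10i
Step 2: arg(z) = atan2(-10, -12)
Step 3: arg(z) = -2.4469

-2.4469


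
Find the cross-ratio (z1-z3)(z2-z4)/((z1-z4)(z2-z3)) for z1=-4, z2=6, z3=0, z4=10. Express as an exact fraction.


Step 1: (z1-z3)(z2-z4) = (-4) * (-4) = 16
Step 2: (z1-z4)(z2-z3) = (-14) * 6 = -84
Step 3: Cross-ratio = -16/84 = -4/21

-4/21


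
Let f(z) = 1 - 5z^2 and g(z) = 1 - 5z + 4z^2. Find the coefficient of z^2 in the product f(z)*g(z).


Step 1: z^2 term in f*g comes from: (1)*(4z^2) + (0)*(-5z) + (-5z^2)*(1)
Step 2: = 4 + 0 - 5
Step 3: = -1

-1


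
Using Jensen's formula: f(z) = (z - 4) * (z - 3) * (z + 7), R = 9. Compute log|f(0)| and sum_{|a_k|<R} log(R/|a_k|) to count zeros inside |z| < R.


Jensen's formula: (1/2pi)*integral log|f(Re^it)|dt = log|f(0)| + sum_{|a_k|<R} log(R/|a_k|)
Step 1: f(0) = (-4) * (-3) * 7 = 84
Step 2: log|f(0)| = log|4| + log|3| + log|-7| = 4.4308
Step 3: Zeros inside |z| < 9: 4, 3, -7
Step 4: Jensen sum = log(9/4) + log(9/3) + log(9/7) = 2.1609
Step 5: n(R) = number of terms in the Jensen sum = count of zeros inside |z| < 9 = 3

3


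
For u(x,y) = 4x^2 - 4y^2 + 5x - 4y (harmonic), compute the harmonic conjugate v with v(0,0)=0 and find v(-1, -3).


Step 1: v_x = -u_y = 8y + 4
Step 2: v_y = u_x = 8x + 5
Step 3: v = 8xy + 4x + 5y + C
Step 4: v(0,0) = 0 => C = 0
Step 5: v(-1, -3) = 5

5


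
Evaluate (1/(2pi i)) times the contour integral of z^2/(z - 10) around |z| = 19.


Step 1: f(z) = z^2, a = 10 is inside |z| = 19
Step 2: By Cauchy integral formula: (1/(2pi*i)) * integral = f(a)
Step 3: f(10) = 10^2 = 100

100


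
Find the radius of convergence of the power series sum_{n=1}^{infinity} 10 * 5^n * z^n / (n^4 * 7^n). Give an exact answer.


Step 1: General term a_n = 10 * 5^n / (n^4 * 7^n)
Step 2: By the root test, |a_n|^(1/n) = 10^(1/n) * 5 / (n^(4/n) * 7) -> 5/7 as n -> infinity (since 10^(1/n) -> 1 and n^(4/n) -> 1)
Step 3: R = 1/lim|a_n|^(1/n) = 7/5

7/5


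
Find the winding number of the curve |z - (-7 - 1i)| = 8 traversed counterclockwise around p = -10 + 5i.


Step 1: Center c = (-7, -1), radius = 8
Step 2: |p - c|^2 = (-3)^2 + 6^2 = 45
Step 3: r^2 = 64
Step 4: |p-c| < r so winding number = 1

1


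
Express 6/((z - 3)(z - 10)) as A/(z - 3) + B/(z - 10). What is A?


Step 1: Multiply both sides by (z - 3) and set z = 3
Step 2: A = 6 / (3 - 10)
Step 3: A = 6 / (-7)
Step 4: A = -6/7

-6/7


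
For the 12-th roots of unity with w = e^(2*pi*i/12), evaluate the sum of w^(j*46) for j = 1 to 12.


Step 1: The sum sum_{j=1}^{n} w^(k*j) equals n if n | k, else 0.
Step 2: Here n = 12, k = 46
Step 3: Does n divide k? 12 | 46 -> False
Step 4: Sum = 0

0


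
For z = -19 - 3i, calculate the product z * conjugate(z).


Step 1: conj(z) = -19 + 3i
Step 2: z * conj(z) = (-19)^2 + (-3)^2
Step 3: = 361 + 9 = 370

370


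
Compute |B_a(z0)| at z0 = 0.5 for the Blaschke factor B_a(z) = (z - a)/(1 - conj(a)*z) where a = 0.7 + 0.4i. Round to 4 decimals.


Step 1: Numerator z0 - a = 0.5 - (0.7 + 0.4i) = -0.2 - 0.4i
Step 2: Denominator 1 - conj(a)*z0 = 1 - (0.7 - 0.4i)*0.5 = 0.65 + 0.2i
Step 3: |z0 - a|^2 = (-0.2)^2 + (-0.4)^2 = 0.2; |1 - conj(a)*z0|^2 = 0.65^2 + 0.2^2 = 0.4625
Step 4: |B_a(0.5)| = sqrt(0.2 / 0.4625) = sqrt(0.432432)
Step 5: = 0.6576

0.6576


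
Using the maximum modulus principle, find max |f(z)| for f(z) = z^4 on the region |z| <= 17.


Step 1: On |z| = 17, |f(z)| = |z|^4 = 17^4
Step 2: By maximum modulus principle, maximum is on boundary.
Step 3: Maximum = 83521 = 83521

83521


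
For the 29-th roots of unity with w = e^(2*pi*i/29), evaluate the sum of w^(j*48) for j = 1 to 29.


Step 1: The sum sum_{j=1}^{n} w^(k*j) equals n if n | k, else 0.
Step 2: Here n = 29, k = 48
Step 3: Does n divide k? 29 | 48 -> False
Step 4: Sum = 0

0


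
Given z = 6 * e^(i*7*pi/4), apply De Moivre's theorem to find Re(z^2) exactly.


Step 1: By De Moivre's theorem, z^2 = 6^2 * e^(i*2*7*pi/4) = 36 * (cos(7*pi/2) + i*sin(7*pi/2))
Step 2: |z|^2 = 6^2 = 36
Step 3: Reduce the angle mod 2*pi: 7*pi/2 - 2*pi = 3*pi/2
Step 4: cos(3*pi/2) = 0
Step 5: Re(z^2) = 36 * 0 = 0

0


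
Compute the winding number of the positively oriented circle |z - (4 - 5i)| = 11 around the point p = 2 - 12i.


Step 1: Center c = (4, -5), radius = 11
Step 2: |p - c|^2 = (-2)^2 + (-7)^2 = 53
Step 3: r^2 = 121
Step 4: |p-c| < r so winding number = 1

1


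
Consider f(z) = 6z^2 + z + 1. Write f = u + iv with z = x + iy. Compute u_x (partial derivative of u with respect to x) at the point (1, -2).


Step 1: f(z) = 6(x+iy)^2 + (x+iy) + 1
Step 2: u = 6(x^2 - y^2) + x + 1
Step 3: u_x = 12x + 1
Step 4: At (1, -2): u_x = 12 + 1 = 13

13


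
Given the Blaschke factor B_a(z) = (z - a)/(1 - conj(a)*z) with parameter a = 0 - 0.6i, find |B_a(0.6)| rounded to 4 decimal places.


Step 1: Numerator z0 - a = 0.6 - (0 - 0.6i) = 0.6 + 0.6i
Step 2: Denominator 1 - conj(a)*z0 = 1 - (0 + 0.6i)*0.6 = 1 - 0.36i
Step 3: |z0 - a|^2 = 0.6^2 + 0.6^2 = 0.72; |1 - conj(a)*z0|^2 = 1^2 + (-0.36)^2 = 1.1296
Step 4: |B_a(0.6)| = sqrt(0.72 / 1.1296) = sqrt(0.637394)
Step 5: = 0.7984

0.7984


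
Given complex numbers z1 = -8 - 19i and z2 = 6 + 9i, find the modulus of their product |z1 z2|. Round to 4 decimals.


Step 1: |z1| = sqrt((-8)^2 + (-19)^2) = sqrt(425)
Step 2: |z2| = sqrt(6^2 + 9^2) = sqrt(117)
Step 3: |z1*z2| = |z1|*|z2| = sqrt(425) * sqrt(117) = sqrt(425 * 117) = sqrt(49725)
Step 4: = 222.991

222.991


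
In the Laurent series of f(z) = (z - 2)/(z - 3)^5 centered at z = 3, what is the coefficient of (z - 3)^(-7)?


Step 1: Write the numerator in powers of (z - 3): z - 2 = (z - 3) + (1*3 - 2) = (z - 3) + 1
Step 2: Divide by (z - 3)^5: f(z) = (z - 3)^(-5) + (z - 3)^(-4)
Step 3: This finite sum is the Laurent series of f about z = 3.
Step 4: Only the powers -5 and -4 appear, so the coefficient of (z - 3)^(-7) = 0

0


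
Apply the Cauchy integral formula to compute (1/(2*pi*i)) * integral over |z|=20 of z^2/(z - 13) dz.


Step 1: f(z) = z^2, a = 13 is inside |z| = 20
Step 2: By Cauchy integral formula: (1/(2pi*i)) * integral = f(a)
Step 3: f(13) = 13^2 = 169

169


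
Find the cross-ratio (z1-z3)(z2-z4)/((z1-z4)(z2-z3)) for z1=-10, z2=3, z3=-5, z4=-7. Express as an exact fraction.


Step 1: (z1-z3)(z2-z4) = (-5) * 10 = -50
Step 2: (z1-z4)(z2-z3) = (-3) * 8 = -24
Step 3: Cross-ratio = 50/24 = 25/12

25/12


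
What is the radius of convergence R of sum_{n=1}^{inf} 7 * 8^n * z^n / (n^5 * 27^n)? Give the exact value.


Step 1: General term a_n = 7 * 8^n / (n^5 * 27^n)
Step 2: By the root test, |a_n|^(1/n) = 7^(1/n) * 8 / (n^(5/n) * 27) -> 8/27 as n -> infinity (since 7^(1/n) -> 1 and n^(5/n) -> 1)
Step 3: R = 1/lim|a_n|^(1/n) = 27/8

27/8


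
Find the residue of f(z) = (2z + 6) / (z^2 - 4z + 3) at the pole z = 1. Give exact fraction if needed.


Step 1: Q(z) = z^2 - 4z + 3 = (z - 1)(z - 3)
Step 2: Q'(z) = 2z - 4
Step 3: Q'(1) = -2, P(1) = 8
Step 4: Res = P(1)/Q'(1) = 8/(-2) = -4

-4


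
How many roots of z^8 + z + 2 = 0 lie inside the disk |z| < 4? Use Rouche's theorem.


Step 1: On |z| = 4 the three terms have sizes |z^8| = 4^8 = 65536, |z| = 4, |2| = 2
Step 2: The dominant term is g(z) = z^8; let h(z) = z + 2 so f = g + h
Step 3: On |z| = 4: |g| = 65536 and |h| <= 4 + 2 = 6
Step 4: Since 65536 > 6, |h| < |g| on |z| = 4, so by Rouche f has the same number of zeros as g inside |z| < 4
Step 5: g(z) = z^8 has 8 zeros (all at the origin) inside |z| < 4. Answer = 8

8


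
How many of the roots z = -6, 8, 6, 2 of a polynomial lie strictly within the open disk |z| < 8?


Step 1: Check each root:
  z = -6: |-6| = 6 < 8
  z = 8: |8| = 8 >= 8
  z = 6: |6| = 6 < 8
  z = 2: |2| = 2 < 8
Step 2: Count = 3

3


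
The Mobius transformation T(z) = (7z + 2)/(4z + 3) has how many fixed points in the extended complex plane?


Step 1: Fixed points satisfy T(z) = z
Step 2: 4z^2 - 4z - 2 = 0
Step 3: Discriminant = (-4)^2 - 4*4*(-2) = 48
Step 4: Number of fixed points = 2

2


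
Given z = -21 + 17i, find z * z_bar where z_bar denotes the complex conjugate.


Step 1: conj(z) = -21 - 17i
Step 2: z * conj(z) = (-21)^2 + 17^2
Step 3: = 441 + 289 = 730

730


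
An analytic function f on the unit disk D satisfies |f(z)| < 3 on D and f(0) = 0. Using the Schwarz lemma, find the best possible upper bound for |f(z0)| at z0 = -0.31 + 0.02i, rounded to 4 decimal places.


Step 1: g = f/3 maps D -> D with g(0) = 0, so by the Schwarz lemma |g(z)| <= |z|, i.e. |f(z)| <= 3|z|; this is sharp (f(z) = 3z).
Step 2: |z0|^2 = (-0.31)^2 + 0.02^2 = 0.0965
Step 3: |z0| = sqrt(0.0965) = 0.310644
Step 4: Best bound = 3 * |z0| = 3 * 0.310644 = 0.9319

0.9319


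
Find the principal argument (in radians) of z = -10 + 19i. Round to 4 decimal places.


Step 1: z = -10 + 19i
Step 2: arg(z) = atan2(19, -10)
Step 3: arg(z) = 2.0553

2.0553


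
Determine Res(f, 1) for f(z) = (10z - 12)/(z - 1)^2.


Step 1: Pole of order 2 at z = 1
Step 2: Res = lim d/dz [(z - 1)^2 * f(z)] as z -> 1
Step 3: (z - 1)^2 * f(z) = 10z - 12
Step 4: d/dz[10z - 12] = 10

10


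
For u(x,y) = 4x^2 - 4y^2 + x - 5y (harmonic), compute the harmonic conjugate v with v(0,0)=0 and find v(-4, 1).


Step 1: v_x = -u_y = 8y + 5
Step 2: v_y = u_x = 8x + 1
Step 3: v = 8xy + 5x + y + C
Step 4: v(0,0) = 0 => C = 0
Step 5: v(-4, 1) = -51

-51


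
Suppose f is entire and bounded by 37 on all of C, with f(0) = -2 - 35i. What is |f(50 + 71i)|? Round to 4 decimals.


Step 1: By Liouville's theorem, a bounded entire function is constant.
Step 2: f(z) = f(0) = -2 - 35i for all z.
Step 3: |f(w)| = |-2 - 35i| = sqrt(4 + 1225)
Step 4: = 35.0571

35.0571


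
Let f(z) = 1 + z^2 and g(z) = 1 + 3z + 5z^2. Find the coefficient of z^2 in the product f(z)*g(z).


Step 1: z^2 term in f*g comes from: (1)*(5z^2) + (0)*(3z) + (z^2)*(1)
Step 2: = 5 + 0 + 1
Step 3: = 6

6


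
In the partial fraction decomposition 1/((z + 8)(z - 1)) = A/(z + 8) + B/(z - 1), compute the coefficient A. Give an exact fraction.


Step 1: Multiply both sides by (z + 8) and set z = -8
Step 2: A = 1 / (-8 - 1)
Step 3: A = 1 / (-9)
Step 4: A = -1/9

-1/9


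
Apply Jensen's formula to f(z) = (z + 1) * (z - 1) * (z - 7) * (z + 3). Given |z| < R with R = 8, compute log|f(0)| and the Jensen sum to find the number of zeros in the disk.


Jensen's formula: (1/2pi)*integral log|f(Re^it)|dt = log|f(0)| + sum_{|a_k|<R} log(R/|a_k|)
Step 1: f(0) = 1 * (-1) * (-7) * 3 = 21
Step 2: log|f(0)| = log|-1| + log|1| + log|7| + log|-3| = 3.0445
Step 3: Zeros inside |z| < 8: -1, 1, 7, -3
Step 4: Jensen sum = log(8/1) + log(8/1) + log(8/7) + log(8/3) = 5.2732
Step 5: n(R) = number of terms in the Jensen sum = count of zeros inside |z| < 8 = 4

4


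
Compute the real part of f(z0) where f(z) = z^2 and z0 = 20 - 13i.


Step 1: z0 = 20 - 13i
Step 2: z0^2 = 20^2 - (-13)^2 - 520i
Step 3: real part = 400 - 169 = 231

231


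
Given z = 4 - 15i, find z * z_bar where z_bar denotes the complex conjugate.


Step 1: conj(z) = 4 + 15i
Step 2: z * conj(z) = 4^2 + (-15)^2
Step 3: = 16 + 225 = 241

241


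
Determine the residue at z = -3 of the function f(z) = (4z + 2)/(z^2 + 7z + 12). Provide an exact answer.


Step 1: Q(z) = z^2 + 7z + 12 = (z + 3)(z + 4)
Step 2: Q'(z) = 2z + 7
Step 3: Q'(-3) = 1, P(-3) = -10
Step 4: Res = P(-3)/Q'(-3) = -10/1 = -10

-10


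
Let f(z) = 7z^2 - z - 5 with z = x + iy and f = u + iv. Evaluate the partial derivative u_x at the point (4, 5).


Step 1: f(z) = 7(x+iy)^2 - (x+iy) - 5
Step 2: u = 7(x^2 - y^2) - x - 5
Step 3: u_x = 14x - 1
Step 4: At (4, 5): u_x = 56 - 1 = 55

55


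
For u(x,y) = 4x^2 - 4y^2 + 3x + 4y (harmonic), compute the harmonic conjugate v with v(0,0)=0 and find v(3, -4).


Step 1: v_x = -u_y = 8y - 4
Step 2: v_y = u_x = 8x + 3
Step 3: v = 8xy - 4x + 3y + C
Step 4: v(0,0) = 0 => C = 0
Step 5: v(3, -4) = -120

-120


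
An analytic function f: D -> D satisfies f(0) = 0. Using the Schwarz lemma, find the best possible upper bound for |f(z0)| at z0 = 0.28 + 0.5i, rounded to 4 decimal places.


Step 1: Schwarz lemma: if f: D -> D is analytic with f(0) = 0, then |f(z)| <= |z| for all z in D, and this is sharp (f(z) = z).
Step 2: |z0|^2 = 0.28^2 + 0.5^2 = 0.3284
Step 3: |z0| = sqrt(0.3284) = 0.573062
Step 4: Best bound = |z0| = 0.5731

0.5731


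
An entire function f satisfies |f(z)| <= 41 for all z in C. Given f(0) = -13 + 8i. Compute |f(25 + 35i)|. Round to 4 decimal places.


Step 1: By Liouville's theorem, a bounded entire function is constant.
Step 2: f(z) = f(0) = -13 + 8i for all z.
Step 3: |f(w)| = |-13 + 8i| = sqrt(169 + 64)
Step 4: = 15.2643

15.2643


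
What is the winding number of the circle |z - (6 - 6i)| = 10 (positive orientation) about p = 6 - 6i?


Step 1: Center c = (6, -6), radius = 10
Step 2: |p - c|^2 = 0^2 + 0^2 = 0
Step 3: r^2 = 100
Step 4: |p-c| < r so winding number = 1

1


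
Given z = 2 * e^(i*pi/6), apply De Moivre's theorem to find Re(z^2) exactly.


Step 1: By De Moivre's theorem, z^2 = 2^2 * e^(i*2*pi/6) = 4 * (cos(pi/3) + i*sin(pi/3))
Step 2: |z|^2 = 2^2 = 4
Step 3: The angle pi/3 already lies in [0, 2*pi)
Step 4: cos(pi/3) = 1/2
Step 5: Re(z^2) = 4 * 1/2 = 2

2


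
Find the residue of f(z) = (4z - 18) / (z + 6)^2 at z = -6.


Step 1: Pole of order 2 at z = -6
Step 2: Res = lim d/dz [(z + 6)^2 * f(z)] as z -> -6
Step 3: (z + 6)^2 * f(z) = 4z - 18
Step 4: d/dz[4z - 18] = 4

4


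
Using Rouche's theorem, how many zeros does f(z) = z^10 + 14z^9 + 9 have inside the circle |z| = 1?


Step 1: On |z| = 1 the three terms have sizes |z^10| = 1^10 = 1, |14z^9| = 14*1^9 = 14, |9| = 9
Step 2: The dominant term is g(z) = 14z^9; let h(z) = z^10 + 9 so f = g + h
Step 3: On |z| = 1: |g| = 14 and |h| <= 1 + 9 = 10
Step 4: Since 14 > 10, |h| < |g| on |z| = 1, so by Rouche f has the same number of zeros as g inside |z| < 1
Step 5: g(z) = 14z^9 has 9 zeros (at the origin, multiplicity 9) inside |z| < 1. Answer = 9

9


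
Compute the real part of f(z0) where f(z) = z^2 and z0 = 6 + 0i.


Step 1: z0 = 6 + 0i
Step 2: z0^2 = 6^2 - 0^2 + 0i
Step 3: real part = 36 - 0 = 36

36


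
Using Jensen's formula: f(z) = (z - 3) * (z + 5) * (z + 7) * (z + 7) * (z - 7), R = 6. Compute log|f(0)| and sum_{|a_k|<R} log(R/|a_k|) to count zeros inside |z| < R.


Jensen's formula: (1/2pi)*integral log|f(Re^it)|dt = log|f(0)| + sum_{|a_k|<R} log(R/|a_k|)
Step 1: f(0) = (-3) * 5 * 7 * 7 * (-7) = 5145
Step 2: log|f(0)| = log|3| + log|-5| + log|-7| + log|-7| + log|7| = 8.5458
Step 3: Zeros inside |z| < 6: 3, -5
Step 4: Jensen sum = log(6/3) + log(6/5) = 0.8755
Step 5: n(R) = number of terms in the Jensen sum = count of zeros inside |z| < 6 = 2

2


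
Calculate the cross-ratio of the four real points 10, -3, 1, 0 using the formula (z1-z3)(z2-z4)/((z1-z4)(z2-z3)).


Step 1: (z1-z3)(z2-z4) = 9 * (-3) = -27
Step 2: (z1-z4)(z2-z3) = 10 * (-4) = -40
Step 3: Cross-ratio = 27/40 = 27/40

27/40


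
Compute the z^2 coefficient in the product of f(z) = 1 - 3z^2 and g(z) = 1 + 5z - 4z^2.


Step 1: z^2 term in f*g comes from: (1)*(-4z^2) + (0)*(5z) + (-3z^2)*(1)
Step 2: = -4 + 0 - 3
Step 3: = -7

-7


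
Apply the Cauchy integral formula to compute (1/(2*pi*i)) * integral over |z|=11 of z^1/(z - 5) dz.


Step 1: f(z) = z^1, a = 5 is inside |z| = 11
Step 2: By Cauchy integral formula: (1/(2pi*i)) * integral = f(a)
Step 3: f(5) = 5^1 = 5

5


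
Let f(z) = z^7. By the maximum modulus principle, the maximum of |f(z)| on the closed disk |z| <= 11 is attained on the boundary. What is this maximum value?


Step 1: On |z| = 11, |f(z)| = |z|^7 = 11^7
Step 2: By maximum modulus principle, maximum is on boundary.
Step 3: Maximum = 19487171 = 19487171

19487171


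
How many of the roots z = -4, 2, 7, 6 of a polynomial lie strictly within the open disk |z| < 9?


Step 1: Check each root:
  z = -4: |-4| = 4 < 9
  z = 2: |2| = 2 < 9
  z = 7: |7| = 7 < 9
  z = 6: |6| = 6 < 9
Step 2: Count = 4

4


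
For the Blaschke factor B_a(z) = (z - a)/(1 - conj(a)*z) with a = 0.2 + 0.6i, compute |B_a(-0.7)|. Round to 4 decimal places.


Step 1: Numerator z0 - a = -0.7 - (0.2 + 0.6i) = -0.9 - 0.6i
Step 2: Denominator 1 - conj(a)*z0 = 1 - (0.2 - 0.6i)*(-0.7) = 1.14 - 0.42i
Step 3: |z0 - a|^2 = (-0.9)^2 + (-0.6)^2 = 1.17; |1 - conj(a)*z0|^2 = 1.14^2 + (-0.42)^2 = 1.476
Step 4: |B_a(-0.7)| = sqrt(1.17 / 1.476) = sqrt(0.792683)
Step 5: = 0.8903

0.8903


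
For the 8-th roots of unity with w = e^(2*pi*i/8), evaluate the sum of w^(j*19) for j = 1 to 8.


Step 1: The sum sum_{j=1}^{n} w^(k*j) equals n if n | k, else 0.
Step 2: Here n = 8, k = 19
Step 3: Does n divide k? 8 | 19 -> False
Step 4: Sum = 0

0


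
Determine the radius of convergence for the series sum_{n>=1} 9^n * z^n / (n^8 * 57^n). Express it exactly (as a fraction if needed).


Step 1: General term a_n = 9^n / (n^8 * 57^n)
Step 2: By the root test, |a_n|^(1/n) = 9 / (n^(8/n) * 57) -> 9/57 as n -> infinity (since n^(8/n) -> 1)
Step 3: R = 1/lim|a_n|^(1/n) = 57/9 = 19/3

19/3


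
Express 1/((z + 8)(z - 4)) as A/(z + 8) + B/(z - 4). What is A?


Step 1: Multiply both sides by (z + 8) and set z = -8
Step 2: A = 1 / (-8 - 4)
Step 3: A = 1 / (-12)
Step 4: A = -1/12

-1/12


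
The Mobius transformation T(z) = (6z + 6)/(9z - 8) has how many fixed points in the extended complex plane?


Step 1: Fixed points satisfy T(z) = z
Step 2: 9z^2 - 14z - 6 = 0
Step 3: Discriminant = (-14)^2 - 4*9*(-6) = 412
Step 4: Number of fixed points = 2

2


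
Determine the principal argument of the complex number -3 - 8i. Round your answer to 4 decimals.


Step 1: z = -3 - 8i
Step 2: arg(z) = atan2(-8, -3)
Step 3: arg(z) = -1.9296

-1.9296


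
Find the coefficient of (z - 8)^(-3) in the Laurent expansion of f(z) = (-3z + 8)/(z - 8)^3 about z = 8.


Step 1: Write the numerator in powers of (z - 8): -3z + 8 = -3(z - 8) + (-3*8 + 8) = -3(z - 8) - 16
Step 2: Divide by (z - 8)^3: f(z) = -16(z - 8)^(-3) - 3(z - 8)^(-2)
Step 3: This finite sum is the Laurent series of f about z = 8.
Step 4: Coefficient of (z - 8)^(-3) = -3*8 + 8 = -16

-16


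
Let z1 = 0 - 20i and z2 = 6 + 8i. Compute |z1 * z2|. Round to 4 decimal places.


Step 1: |z1| = sqrt(0^2 + (-20)^2) = sqrt(400)
Step 2: |z2| = sqrt(6^2 + 8^2) = sqrt(100)
Step 3: |z1*z2| = |z1|*|z2| = sqrt(400) * sqrt(100) = sqrt(400 * 100) = sqrt(40000)
Step 4: = 200.0

200.0


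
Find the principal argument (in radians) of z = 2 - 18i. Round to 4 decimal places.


Step 1: z = 2 - 18i
Step 2: arg(z) = atan2(-18, 2)
Step 3: arg(z) = -1.4601

-1.4601


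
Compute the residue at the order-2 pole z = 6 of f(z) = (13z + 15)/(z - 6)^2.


Step 1: Pole of order 2 at z = 6
Step 2: Res = lim d/dz [(z - 6)^2 * f(z)] as z -> 6
Step 3: (z - 6)^2 * f(z) = 13z + 15
Step 4: d/dz[13z + 15] = 13

13


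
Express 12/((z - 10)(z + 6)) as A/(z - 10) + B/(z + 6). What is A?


Step 1: Multiply both sides by (z - 10) and set z = 10
Step 2: A = 12 / (10 + 6)
Step 3: A = 12 / 16
Step 4: A = 3/4

3/4


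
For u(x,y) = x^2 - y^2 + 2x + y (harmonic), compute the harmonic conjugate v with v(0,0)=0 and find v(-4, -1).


Step 1: v_x = -u_y = 2y - 1
Step 2: v_y = u_x = 2x + 2
Step 3: v = 2xy - x + 2y + C
Step 4: v(0,0) = 0 => C = 0
Step 5: v(-4, -1) = 10

10


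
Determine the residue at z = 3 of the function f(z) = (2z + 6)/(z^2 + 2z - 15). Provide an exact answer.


Step 1: Q(z) = z^2 + 2z - 15 = (z - 3)(z + 5)
Step 2: Q'(z) = 2z + 2
Step 3: Q'(3) = 8, P(3) = 12
Step 4: Res = P(3)/Q'(3) = 12/8 = 3/2

3/2


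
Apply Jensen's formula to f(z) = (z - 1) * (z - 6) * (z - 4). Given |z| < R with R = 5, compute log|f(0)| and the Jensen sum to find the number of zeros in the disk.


Jensen's formula: (1/2pi)*integral log|f(Re^it)|dt = log|f(0)| + sum_{|a_k|<R} log(R/|a_k|)
Step 1: f(0) = (-1) * (-6) * (-4) = -24
Step 2: log|f(0)| = log|1| + log|6| + log|4| = 3.1781
Step 3: Zeros inside |z| < 5: 1, 4
Step 4: Jensen sum = log(5/1) + log(5/4) = 1.8326
Step 5: n(R) = number of terms in the Jensen sum = count of zeros inside |z| < 5 = 2

2


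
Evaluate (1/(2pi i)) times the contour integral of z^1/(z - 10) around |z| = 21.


Step 1: f(z) = z^1, a = 10 is inside |z| = 21
Step 2: By Cauchy integral formula: (1/(2pi*i)) * integral = f(a)
Step 3: f(10) = 10^1 = 10

10


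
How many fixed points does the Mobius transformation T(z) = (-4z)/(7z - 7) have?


Step 1: Fixed points satisfy T(z) = z
Step 2: 7z^2 - 3z = 0
Step 3: Discriminant = (-3)^2 - 4*7*0 = 9
Step 4: Number of fixed points = 2

2


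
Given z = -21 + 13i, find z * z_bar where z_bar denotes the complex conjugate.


Step 1: conj(z) = -21 - 13i
Step 2: z * conj(z) = (-21)^2 + 13^2
Step 3: = 441 + 169 = 610

610


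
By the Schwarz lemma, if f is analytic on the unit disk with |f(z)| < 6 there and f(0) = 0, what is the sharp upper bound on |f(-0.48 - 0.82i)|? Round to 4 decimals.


Step 1: g = f/6 maps D -> D with g(0) = 0, so by the Schwarz lemma |g(z)| <= |z|, i.e. |f(z)| <= 6|z|; this is sharp (f(z) = 6z).
Step 2: |z0|^2 = (-0.48)^2 + (-0.82)^2 = 0.9028
Step 3: |z0| = sqrt(0.9028) = 0.950158
Step 4: Best bound = 6 * |z0| = 6 * 0.950158 = 5.7009

5.7009


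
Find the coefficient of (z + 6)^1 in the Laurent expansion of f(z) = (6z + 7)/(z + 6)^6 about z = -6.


Step 1: Write the numerator in powers of (z + 6): 6z + 7 = 6(z + 6) + (6*(-6) + 7) = 6(z + 6) - 29
Step 2: Divide by (z + 6)^6: f(z) = -29(z + 6)^(-6) + 6(z + 6)^(-5)
Step 3: This finite sum is the Laurent series of f about z = -6.
Step 4: Only the powers -6 and -5 appear, so the coefficient of (z + 6)^1 = 0

0


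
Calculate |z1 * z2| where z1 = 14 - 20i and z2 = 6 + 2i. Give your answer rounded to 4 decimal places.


Step 1: |z1| = sqrt(14^2 + (-20)^2) = sqrt(596)
Step 2: |z2| = sqrt(6^2 + 2^2) = sqrt(40)
Step 3: |z1*z2| = |z1|*|z2| = sqrt(596) * sqrt(40) = sqrt(596 * 40) = sqrt(23840)
Step 4: = 154.4021

154.4021


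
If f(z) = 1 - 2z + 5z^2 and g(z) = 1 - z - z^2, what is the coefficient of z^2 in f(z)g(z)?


Step 1: z^2 term in f*g comes from: (1)*(-z^2) + (-2z)*(-z) + (5z^2)*(1)
Step 2: = -1 + 2 + 5
Step 3: = 6

6


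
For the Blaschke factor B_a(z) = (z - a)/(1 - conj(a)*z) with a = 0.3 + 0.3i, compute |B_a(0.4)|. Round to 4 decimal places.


Step 1: Numerator z0 - a = 0.4 - (0.3 + 0.3i) = 0.1 - 0.3i
Step 2: Denominator 1 - conj(a)*z0 = 1 - (0.3 - 0.3i)*0.4 = 0.88 + 0.12i
Step 3: |z0 - a|^2 = 0.1^2 + (-0.3)^2 = 0.1; |1 - conj(a)*z0|^2 = 0.88^2 + 0.12^2 = 0.7888
Step 4: |B_a(0.4)| = sqrt(0.1 / 0.7888) = sqrt(0.126775)
Step 5: = 0.3561

0.3561


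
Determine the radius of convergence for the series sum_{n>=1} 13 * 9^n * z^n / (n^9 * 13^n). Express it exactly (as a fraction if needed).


Step 1: General term a_n = 13 * 9^n / (n^9 * 13^n)
Step 2: By the root test, |a_n|^(1/n) = 13^(1/n) * 9 / (n^(9/n) * 13) -> 9/13 as n -> infinity (since 13^(1/n) -> 1 and n^(9/n) -> 1)
Step 3: R = 1/lim|a_n|^(1/n) = 13/9

13/9


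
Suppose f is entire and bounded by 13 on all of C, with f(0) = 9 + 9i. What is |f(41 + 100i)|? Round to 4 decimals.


Step 1: By Liouville's theorem, a bounded entire function is constant.
Step 2: f(z) = f(0) = 9 + 9i for all z.
Step 3: |f(w)| = |9 + 9i| = sqrt(81 + 81)
Step 4: = 12.7279

12.7279


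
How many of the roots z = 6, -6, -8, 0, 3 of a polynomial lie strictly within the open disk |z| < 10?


Step 1: Check each root:
  z = 6: |6| = 6 < 10
  z = -6: |-6| = 6 < 10
  z = -8: |-8| = 8 < 10
  z = 0: |0| = 0 < 10
  z = 3: |3| = 3 < 10
Step 2: Count = 5

5


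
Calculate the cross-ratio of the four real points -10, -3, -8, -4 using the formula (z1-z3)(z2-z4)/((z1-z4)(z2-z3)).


Step 1: (z1-z3)(z2-z4) = (-2) * 1 = -2
Step 2: (z1-z4)(z2-z3) = (-6) * 5 = -30
Step 3: Cross-ratio = 2/30 = 1/15

1/15


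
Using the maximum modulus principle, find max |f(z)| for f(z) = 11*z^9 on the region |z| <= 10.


Step 1: On |z| = 10, |f(z)| = 11 * |z|^9 = 11 * 10^9
Step 2: By maximum modulus principle, maximum is on boundary.
Step 3: Maximum = 11 * 1000000000 = 11000000000

11000000000


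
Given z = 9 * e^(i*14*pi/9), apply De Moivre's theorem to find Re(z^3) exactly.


Step 1: By De Moivre's theorem, z^3 = 9^3 * e^(i*3*14*pi/9) = 729 * (cos(14*pi/3) + i*sin(14*pi/3))
Step 2: |z|^3 = 9^3 = 729
Step 3: Reduce the angle mod 2*pi: 14*pi/3 - 4*pi = 2*pi/3
Step 4: cos(2*pi/3) = -1/2
Step 5: Re(z^3) = 729 * (-1/2) = -729/2

-729/2


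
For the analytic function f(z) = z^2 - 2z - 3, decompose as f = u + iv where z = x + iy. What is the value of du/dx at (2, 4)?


Step 1: f(z) = (x+iy)^2 - 2(x+iy) - 3
Step 2: u = (x^2 - y^2) - 2x - 3
Step 3: u_x = 2x - 2
Step 4: At (2, 4): u_x = 4 - 2 = 2

2


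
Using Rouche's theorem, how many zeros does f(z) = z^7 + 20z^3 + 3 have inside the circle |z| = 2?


Step 1: On |z| = 2 the three terms have sizes |z^7| = 2^7 = 128, |20z^3| = 20*2^3 = 160, |3| = 3
Step 2: The dominant term is g(z) = 20z^3; let h(z) = z^7 + 3 so f = g + h
Step 3: On |z| = 2: |g| = 160 and |h| <= 128 + 3 = 131
Step 4: Since 160 > 131, |h| < |g| on |z| = 2, so by Rouche f has the same number of zeros as g inside |z| < 2
Step 5: g(z) = 20z^3 has 3 zeros (at the origin, multiplicity 3) inside |z| < 2. Answer = 3

3


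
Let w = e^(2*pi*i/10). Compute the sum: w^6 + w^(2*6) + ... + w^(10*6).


Step 1: The sum sum_{j=1}^{n} w^(k*j) equals n if n | k, else 0.
Step 2: Here n = 10, k = 6
Step 3: Does n divide k? 10 | 6 -> False
Step 4: Sum = 0

0


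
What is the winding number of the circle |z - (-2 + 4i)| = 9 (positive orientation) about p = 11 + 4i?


Step 1: Center c = (-2, 4), radius = 9
Step 2: |p - c|^2 = 13^2 + 0^2 = 169
Step 3: r^2 = 81
Step 4: |p-c| > r so winding number = 0

0


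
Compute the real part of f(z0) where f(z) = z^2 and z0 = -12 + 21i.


Step 1: z0 = -12 + 21i
Step 2: z0^2 = (-12)^2 - 21^2 - 504i
Step 3: real part = 144 - 441 = -297

-297


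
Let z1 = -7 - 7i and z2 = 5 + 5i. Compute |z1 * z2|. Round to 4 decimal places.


Step 1: |z1| = sqrt((-7)^2 + (-7)^2) = sqrt(98)
Step 2: |z2| = sqrt(5^2 + 5^2) = sqrt(50)
Step 3: |z1*z2| = |z1|*|z2| = sqrt(98) * sqrt(50) = sqrt(98 * 50) = sqrt(4900)
Step 4: = 70.0

70.0


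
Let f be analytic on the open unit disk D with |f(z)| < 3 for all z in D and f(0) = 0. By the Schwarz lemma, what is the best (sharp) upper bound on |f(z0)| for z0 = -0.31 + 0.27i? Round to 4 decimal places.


Step 1: g = f/3 maps D -> D with g(0) = 0, so by the Schwarz lemma |g(z)| <= |z|, i.e. |f(z)| <= 3|z|; this is sharp (f(z) = 3z).
Step 2: |z0|^2 = (-0.31)^2 + 0.27^2 = 0.169
Step 3: |z0| = sqrt(0.169) = 0.411096
Step 4: Best bound = 3 * |z0| = 3 * 0.411096 = 1.2333

1.2333


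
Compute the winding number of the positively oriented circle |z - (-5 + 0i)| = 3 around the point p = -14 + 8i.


Step 1: Center c = (-5, 0), radius = 3
Step 2: |p - c|^2 = (-9)^2 + 8^2 = 145
Step 3: r^2 = 9
Step 4: |p-c| > r so winding number = 0

0


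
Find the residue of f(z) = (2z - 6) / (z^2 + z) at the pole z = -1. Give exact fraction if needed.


Step 1: Q(z) = z^2 + z = (z + 1)(z)
Step 2: Q'(z) = 2z + 1
Step 3: Q'(-1) = -1, P(-1) = -8
Step 4: Res = P(-1)/Q'(-1) = -8/(-1) = 8

8


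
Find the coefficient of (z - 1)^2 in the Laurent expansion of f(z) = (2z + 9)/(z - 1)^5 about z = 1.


Step 1: Write the numerator in powers of (z - 1): 2z + 9 = 2(z - 1) + (2*1 + 9) = 2(z - 1) + 11
Step 2: Divide by (z - 1)^5: f(z) = 11(z - 1)^(-5) + 2(z - 1)^(-4)
Step 3: This finite sum is the Laurent series of f about z = 1.
Step 4: Only the powers -5 and -4 appear, so the coefficient of (z - 1)^2 = 0

0


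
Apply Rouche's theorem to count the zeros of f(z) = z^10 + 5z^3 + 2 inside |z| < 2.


Step 1: On |z| = 2 the three terms have sizes |z^10| = 2^10 = 1024, |5z^3| = 5*2^3 = 40, |2| = 2
Step 2: The dominant term is g(z) = z^10; let h(z) = 5z^3 + 2 so f = g + h
Step 3: On |z| = 2: |g| = 1024 and |h| <= 40 + 2 = 42
Step 4: Since 1024 > 42, |h| < |g| on |z| = 2, so by Rouche f has the same number of zeros as g inside |z| < 2
Step 5: g(z) = z^10 has 10 zeros (all at the origin) inside |z| < 2. Answer = 10

10


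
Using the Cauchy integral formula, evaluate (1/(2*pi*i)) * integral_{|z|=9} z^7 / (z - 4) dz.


Step 1: f(z) = z^7, a = 4 is inside |z| = 9
Step 2: By Cauchy integral formula: (1/(2pi*i)) * integral = f(a)
Step 3: f(4) = 4^7 = 16384

16384


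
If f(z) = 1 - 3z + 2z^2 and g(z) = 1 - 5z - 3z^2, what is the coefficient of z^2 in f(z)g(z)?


Step 1: z^2 term in f*g comes from: (1)*(-3z^2) + (-3z)*(-5z) + (2z^2)*(1)
Step 2: = -3 + 15 + 2
Step 3: = 14

14


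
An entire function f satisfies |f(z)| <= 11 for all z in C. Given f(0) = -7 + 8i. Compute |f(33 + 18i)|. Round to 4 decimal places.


Step 1: By Liouville's theorem, a bounded entire function is constant.
Step 2: f(z) = f(0) = -7 + 8i for all z.
Step 3: |f(w)| = |-7 + 8i| = sqrt(49 + 64)
Step 4: = 10.6301

10.6301


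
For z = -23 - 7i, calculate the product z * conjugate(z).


Step 1: conj(z) = -23 + 7i
Step 2: z * conj(z) = (-23)^2 + (-7)^2
Step 3: = 529 + 49 = 578

578


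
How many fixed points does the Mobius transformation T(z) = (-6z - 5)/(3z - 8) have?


Step 1: Fixed points satisfy T(z) = z
Step 2: 3z^2 - 2z + 5 = 0
Step 3: Discriminant = (-2)^2 - 4*3*5 = -56
Step 4: Number of fixed points = 2

2


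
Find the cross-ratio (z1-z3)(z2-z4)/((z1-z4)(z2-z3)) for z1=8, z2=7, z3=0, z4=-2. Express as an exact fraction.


Step 1: (z1-z3)(z2-z4) = 8 * 9 = 72
Step 2: (z1-z4)(z2-z3) = 10 * 7 = 70
Step 3: Cross-ratio = 72/70 = 36/35

36/35


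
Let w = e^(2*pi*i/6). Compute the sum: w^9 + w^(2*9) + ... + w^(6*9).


Step 1: The sum sum_{j=1}^{n} w^(k*j) equals n if n | k, else 0.
Step 2: Here n = 6, k = 9
Step 3: Does n divide k? 6 | 9 -> False
Step 4: Sum = 0

0


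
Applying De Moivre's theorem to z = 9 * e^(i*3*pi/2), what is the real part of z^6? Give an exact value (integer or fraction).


Step 1: By De Moivre's theorem, z^6 = 9^6 * e^(i*6*3*pi/2) = 531441 * (cos(9*pi) + i*sin(9*pi))
Step 2: |z|^6 = 9^6 = 531441
Step 3: Reduce the angle mod 2*pi: 9*pi - 8*pi = pi
Step 4: cos(pi) = -1
Step 5: Re(z^6) = 531441 * (-1) = -531441

-531441


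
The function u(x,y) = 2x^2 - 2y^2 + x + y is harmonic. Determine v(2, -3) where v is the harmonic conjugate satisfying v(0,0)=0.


Step 1: v_x = -u_y = 4y - 1
Step 2: v_y = u_x = 4x + 1
Step 3: v = 4xy - x + y + C
Step 4: v(0,0) = 0 => C = 0
Step 5: v(2, -3) = -29

-29


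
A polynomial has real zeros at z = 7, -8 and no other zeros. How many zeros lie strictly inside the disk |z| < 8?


Step 1: Check each root:
  z = 7: |7| = 7 < 8
  z = -8: |-8| = 8 >= 8
Step 2: Count = 1

1


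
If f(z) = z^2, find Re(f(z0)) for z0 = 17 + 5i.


Step 1: z0 = 17 + 5i
Step 2: z0^2 = 17^2 - 5^2 + 170i
Step 3: real part = 289 - 25 = 264

264


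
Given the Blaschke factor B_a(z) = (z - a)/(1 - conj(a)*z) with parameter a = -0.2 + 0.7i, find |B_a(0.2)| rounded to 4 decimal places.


Step 1: Numerator z0 - a = 0.2 - (-0.2 + 0.7i) = 0.4 - 0.7i
Step 2: Denominator 1 - conj(a)*z0 = 1 - (-0.2 - 0.7i)*0.2 = 1.04 + 0.14i
Step 3: |z0 - a|^2 = 0.4^2 + (-0.7)^2 = 0.65; |1 - conj(a)*z0|^2 = 1.04^2 + 0.14^2 = 1.1012
Step 4: |B_a(0.2)| = sqrt(0.65 / 1.1012) = sqrt(0.590265)
Step 5: = 0.7683

0.7683


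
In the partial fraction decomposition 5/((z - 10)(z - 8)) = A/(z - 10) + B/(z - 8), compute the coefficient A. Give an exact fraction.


Step 1: Multiply both sides by (z - 10) and set z = 10
Step 2: A = 5 / (10 - 8)
Step 3: A = 5 / 2
Step 4: A = 5/2

5/2


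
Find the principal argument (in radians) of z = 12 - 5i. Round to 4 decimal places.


Step 1: z = 12 - 5i
Step 2: arg(z) = atan2(-5, 12)
Step 3: arg(z) = -0.3948

-0.3948


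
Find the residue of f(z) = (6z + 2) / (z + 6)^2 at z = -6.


Step 1: Pole of order 2 at z = -6
Step 2: Res = lim d/dz [(z + 6)^2 * f(z)] as z -> -6
Step 3: (z + 6)^2 * f(z) = 6z + 2
Step 4: d/dz[6z + 2] = 6

6


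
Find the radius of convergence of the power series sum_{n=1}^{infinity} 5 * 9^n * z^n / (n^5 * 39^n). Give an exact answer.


Step 1: General term a_n = 5 * 9^n / (n^5 * 39^n)
Step 2: By the root test, |a_n|^(1/n) = 5^(1/n) * 9 / (n^(5/n) * 39) -> 9/39 as n -> infinity (since 5^(1/n) -> 1 and n^(5/n) -> 1)
Step 3: R = 1/lim|a_n|^(1/n) = 39/9 = 13/3

13/3


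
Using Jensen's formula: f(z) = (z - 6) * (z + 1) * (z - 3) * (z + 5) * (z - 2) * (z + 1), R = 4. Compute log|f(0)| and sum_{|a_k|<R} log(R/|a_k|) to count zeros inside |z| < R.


Jensen's formula: (1/2pi)*integral log|f(Re^it)|dt = log|f(0)| + sum_{|a_k|<R} log(R/|a_k|)
Step 1: f(0) = (-6) * 1 * (-3) * 5 * (-2) * 1 = -180
Step 2: log|f(0)| = log|6| + log|-1| + log|3| + log|-5| + log|2| + log|-1| = 5.193
Step 3: Zeros inside |z| < 4: -1, 3, 2, -1
Step 4: Jensen sum = log(4/1) + log(4/3) + log(4/2) + log(4/1) = 3.7534
Step 5: n(R) = number of terms in the Jensen sum = count of zeros inside |z| < 4 = 4

4


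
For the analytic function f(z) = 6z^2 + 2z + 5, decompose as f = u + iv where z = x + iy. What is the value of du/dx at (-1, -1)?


Step 1: f(z) = 6(x+iy)^2 + 2(x+iy) + 5
Step 2: u = 6(x^2 - y^2) + 2x + 5
Step 3: u_x = 12x + 2
Step 4: At (-1, -1): u_x = -12 + 2 = -10

-10


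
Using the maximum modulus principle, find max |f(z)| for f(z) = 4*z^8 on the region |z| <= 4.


Step 1: On |z| = 4, |f(z)| = 4 * |z|^8 = 4 * 4^8
Step 2: By maximum modulus principle, maximum is on boundary.
Step 3: Maximum = 4 * 65536 = 262144

262144
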